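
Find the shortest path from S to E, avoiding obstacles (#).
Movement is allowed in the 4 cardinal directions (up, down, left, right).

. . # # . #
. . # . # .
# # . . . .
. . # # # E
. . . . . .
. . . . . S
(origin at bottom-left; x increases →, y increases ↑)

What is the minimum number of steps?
2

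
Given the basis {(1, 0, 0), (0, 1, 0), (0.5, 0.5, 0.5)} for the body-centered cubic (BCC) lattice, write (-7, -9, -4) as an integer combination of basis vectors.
-3b₁ - 5b₂ - 8b₃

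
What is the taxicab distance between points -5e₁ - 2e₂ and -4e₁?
3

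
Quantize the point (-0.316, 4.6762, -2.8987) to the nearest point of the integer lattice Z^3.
(0, 5, -3)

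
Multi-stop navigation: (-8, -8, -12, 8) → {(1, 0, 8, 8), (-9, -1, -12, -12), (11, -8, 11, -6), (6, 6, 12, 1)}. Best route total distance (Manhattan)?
128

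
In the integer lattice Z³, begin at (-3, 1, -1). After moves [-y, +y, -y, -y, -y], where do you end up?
(-3, -2, -1)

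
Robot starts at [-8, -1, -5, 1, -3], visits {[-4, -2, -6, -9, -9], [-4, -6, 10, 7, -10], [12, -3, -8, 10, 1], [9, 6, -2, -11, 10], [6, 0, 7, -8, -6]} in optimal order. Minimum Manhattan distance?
182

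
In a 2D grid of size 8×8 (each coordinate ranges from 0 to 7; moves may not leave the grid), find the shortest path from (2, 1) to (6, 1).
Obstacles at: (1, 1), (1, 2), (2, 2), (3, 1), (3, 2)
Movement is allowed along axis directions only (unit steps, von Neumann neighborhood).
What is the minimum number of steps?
6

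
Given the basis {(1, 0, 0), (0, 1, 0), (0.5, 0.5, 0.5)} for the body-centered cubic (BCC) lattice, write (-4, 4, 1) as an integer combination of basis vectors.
-5b₁ + 3b₂ + 2b₃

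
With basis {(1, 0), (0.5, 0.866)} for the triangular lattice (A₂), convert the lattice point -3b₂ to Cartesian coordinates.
(-1.5, -2.598)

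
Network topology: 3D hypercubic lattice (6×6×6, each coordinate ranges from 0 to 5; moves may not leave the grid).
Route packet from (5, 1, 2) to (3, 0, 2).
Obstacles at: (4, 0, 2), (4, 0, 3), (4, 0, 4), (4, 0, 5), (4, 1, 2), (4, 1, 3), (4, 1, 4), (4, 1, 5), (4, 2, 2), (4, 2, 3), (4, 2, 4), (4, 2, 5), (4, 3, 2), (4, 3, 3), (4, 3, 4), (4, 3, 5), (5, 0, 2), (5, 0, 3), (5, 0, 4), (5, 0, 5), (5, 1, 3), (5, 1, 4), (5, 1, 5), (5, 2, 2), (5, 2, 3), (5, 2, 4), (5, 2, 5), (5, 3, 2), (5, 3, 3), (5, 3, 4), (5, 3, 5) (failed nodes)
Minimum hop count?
5
(one shortest path: (5, 1, 2) → (5, 1, 1) → (4, 1, 1) → (3, 1, 1) → (3, 0, 1) → (3, 0, 2))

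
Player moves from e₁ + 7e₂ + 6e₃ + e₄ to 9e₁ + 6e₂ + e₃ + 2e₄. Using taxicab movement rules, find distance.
15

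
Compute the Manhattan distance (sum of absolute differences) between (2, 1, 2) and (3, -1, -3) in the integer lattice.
8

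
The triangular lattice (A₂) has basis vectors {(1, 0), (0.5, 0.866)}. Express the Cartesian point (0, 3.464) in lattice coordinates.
-2b₁ + 4b₂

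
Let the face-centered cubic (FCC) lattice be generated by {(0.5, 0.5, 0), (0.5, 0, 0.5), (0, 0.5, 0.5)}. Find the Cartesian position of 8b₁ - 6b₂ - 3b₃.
(1, 2.5, -4.5)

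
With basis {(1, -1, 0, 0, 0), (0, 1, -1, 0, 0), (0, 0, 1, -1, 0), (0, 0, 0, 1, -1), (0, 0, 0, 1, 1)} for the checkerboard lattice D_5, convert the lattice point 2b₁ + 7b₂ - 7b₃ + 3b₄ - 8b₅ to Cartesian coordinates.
(2, 5, -14, 2, -11)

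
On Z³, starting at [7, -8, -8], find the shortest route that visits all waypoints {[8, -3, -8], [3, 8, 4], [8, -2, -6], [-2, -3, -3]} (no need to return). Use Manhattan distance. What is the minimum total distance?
46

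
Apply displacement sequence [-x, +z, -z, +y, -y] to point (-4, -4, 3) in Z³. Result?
(-5, -4, 3)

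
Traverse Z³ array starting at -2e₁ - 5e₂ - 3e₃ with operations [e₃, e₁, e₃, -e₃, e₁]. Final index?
(0, -5, -2)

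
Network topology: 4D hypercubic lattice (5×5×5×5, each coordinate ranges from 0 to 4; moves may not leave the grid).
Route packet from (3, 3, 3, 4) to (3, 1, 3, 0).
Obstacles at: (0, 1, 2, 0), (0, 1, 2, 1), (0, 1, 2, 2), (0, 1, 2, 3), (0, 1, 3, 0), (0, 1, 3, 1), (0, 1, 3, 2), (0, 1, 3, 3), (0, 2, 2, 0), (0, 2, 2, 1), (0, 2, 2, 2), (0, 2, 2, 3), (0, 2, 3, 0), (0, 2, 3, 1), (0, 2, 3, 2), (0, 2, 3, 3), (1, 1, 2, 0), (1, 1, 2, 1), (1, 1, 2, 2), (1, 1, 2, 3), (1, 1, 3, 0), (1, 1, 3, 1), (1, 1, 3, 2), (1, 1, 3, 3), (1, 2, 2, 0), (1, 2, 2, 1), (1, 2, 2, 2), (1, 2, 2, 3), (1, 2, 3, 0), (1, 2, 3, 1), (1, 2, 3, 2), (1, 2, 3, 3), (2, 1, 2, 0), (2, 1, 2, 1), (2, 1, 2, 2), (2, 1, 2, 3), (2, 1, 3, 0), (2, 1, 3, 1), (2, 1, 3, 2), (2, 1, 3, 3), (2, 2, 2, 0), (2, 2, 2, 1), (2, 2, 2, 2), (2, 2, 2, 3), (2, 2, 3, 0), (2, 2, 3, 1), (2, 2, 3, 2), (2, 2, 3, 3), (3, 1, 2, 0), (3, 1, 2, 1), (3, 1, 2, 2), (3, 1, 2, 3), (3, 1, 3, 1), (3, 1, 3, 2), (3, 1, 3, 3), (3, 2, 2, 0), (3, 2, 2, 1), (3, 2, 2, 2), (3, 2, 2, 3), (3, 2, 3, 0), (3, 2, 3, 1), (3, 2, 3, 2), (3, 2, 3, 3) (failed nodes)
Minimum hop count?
8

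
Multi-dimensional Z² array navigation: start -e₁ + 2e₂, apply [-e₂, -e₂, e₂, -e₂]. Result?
(-1, 0)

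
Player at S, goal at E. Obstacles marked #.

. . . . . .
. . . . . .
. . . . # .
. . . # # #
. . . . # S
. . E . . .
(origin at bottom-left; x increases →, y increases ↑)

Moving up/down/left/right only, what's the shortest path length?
4
(one shortest path: (5, 1) → (5, 0) → (4, 0) → (3, 0) → (2, 0))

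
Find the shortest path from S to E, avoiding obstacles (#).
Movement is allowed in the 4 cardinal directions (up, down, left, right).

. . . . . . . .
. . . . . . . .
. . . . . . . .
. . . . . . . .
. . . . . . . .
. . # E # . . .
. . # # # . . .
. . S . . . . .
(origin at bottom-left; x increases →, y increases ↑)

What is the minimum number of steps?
7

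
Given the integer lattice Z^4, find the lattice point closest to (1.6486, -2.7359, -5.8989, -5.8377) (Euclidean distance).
(2, -3, -6, -6)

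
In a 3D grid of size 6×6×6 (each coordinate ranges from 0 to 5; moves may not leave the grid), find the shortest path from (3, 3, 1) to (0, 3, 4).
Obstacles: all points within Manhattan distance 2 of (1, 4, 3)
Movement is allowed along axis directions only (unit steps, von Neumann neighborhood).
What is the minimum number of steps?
8
(one shortest path: (3, 3, 1) → (2, 3, 1) → (1, 3, 1) → (0, 3, 1) → (0, 2, 1) → (0, 2, 2) → (0, 2, 3) → (0, 2, 4) → (0, 3, 4))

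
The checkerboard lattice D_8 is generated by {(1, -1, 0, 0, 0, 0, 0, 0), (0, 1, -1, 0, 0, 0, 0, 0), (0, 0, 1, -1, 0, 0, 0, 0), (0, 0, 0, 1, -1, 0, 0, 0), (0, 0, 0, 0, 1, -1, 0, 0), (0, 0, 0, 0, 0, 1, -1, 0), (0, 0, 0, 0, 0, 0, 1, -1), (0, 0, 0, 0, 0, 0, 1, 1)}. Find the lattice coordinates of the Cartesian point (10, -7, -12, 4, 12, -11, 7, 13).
10b₁ + 3b₂ - 9b₃ - 5b₄ + 7b₅ - 4b₆ - 5b₇ + 8b₈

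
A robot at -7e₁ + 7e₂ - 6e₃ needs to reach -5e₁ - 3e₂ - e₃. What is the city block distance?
17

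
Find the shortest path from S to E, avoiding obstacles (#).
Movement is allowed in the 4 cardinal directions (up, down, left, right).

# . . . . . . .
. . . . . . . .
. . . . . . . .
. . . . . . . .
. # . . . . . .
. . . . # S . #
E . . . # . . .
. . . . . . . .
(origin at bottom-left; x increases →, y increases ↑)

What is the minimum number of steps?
8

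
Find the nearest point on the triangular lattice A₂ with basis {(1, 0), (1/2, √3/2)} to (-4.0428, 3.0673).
(-4, 3.464)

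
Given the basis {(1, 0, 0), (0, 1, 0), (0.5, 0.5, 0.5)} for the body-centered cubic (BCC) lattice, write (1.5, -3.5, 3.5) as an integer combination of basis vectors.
-2b₁ - 7b₂ + 7b₃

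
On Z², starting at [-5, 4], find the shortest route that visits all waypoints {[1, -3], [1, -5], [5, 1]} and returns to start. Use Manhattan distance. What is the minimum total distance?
38
(one optimal route: (-5, 4) → (1, -3) → (1, -5) → (5, 1) → (-5, 4))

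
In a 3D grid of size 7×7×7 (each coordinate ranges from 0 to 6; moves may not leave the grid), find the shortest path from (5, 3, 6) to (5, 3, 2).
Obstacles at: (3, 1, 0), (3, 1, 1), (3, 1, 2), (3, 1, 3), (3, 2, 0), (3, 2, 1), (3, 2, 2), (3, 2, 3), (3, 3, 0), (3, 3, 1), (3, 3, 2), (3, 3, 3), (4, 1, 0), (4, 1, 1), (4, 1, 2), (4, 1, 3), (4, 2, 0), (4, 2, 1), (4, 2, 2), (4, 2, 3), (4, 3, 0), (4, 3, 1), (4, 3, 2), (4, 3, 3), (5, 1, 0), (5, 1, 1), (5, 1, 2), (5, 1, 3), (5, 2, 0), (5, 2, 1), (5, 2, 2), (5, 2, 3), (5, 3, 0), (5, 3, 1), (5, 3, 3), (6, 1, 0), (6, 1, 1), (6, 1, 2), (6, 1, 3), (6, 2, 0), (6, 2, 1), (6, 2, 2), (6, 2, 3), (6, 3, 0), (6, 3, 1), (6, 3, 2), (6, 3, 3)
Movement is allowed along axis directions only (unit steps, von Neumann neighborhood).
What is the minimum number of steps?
6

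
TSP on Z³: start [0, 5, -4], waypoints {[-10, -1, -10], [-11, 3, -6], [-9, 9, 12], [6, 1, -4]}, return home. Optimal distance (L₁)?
98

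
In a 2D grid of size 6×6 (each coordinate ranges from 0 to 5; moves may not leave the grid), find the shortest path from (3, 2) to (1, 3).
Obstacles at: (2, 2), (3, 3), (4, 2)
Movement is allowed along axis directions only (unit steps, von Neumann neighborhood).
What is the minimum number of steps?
5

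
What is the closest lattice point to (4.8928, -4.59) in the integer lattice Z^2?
(5, -5)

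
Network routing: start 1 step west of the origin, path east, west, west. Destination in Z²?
(-2, 0)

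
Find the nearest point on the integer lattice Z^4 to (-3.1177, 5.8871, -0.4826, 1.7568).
(-3, 6, 0, 2)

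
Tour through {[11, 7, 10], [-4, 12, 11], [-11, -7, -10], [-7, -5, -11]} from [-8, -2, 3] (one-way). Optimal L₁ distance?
91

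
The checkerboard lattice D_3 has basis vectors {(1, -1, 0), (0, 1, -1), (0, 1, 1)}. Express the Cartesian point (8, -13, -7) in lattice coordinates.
8b₁ + b₂ - 6b₃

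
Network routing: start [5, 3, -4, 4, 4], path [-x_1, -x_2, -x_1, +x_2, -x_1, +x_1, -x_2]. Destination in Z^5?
(3, 2, -4, 4, 4)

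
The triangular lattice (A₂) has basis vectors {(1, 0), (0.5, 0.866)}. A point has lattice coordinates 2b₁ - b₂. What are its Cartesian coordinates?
(1.5, -0.866)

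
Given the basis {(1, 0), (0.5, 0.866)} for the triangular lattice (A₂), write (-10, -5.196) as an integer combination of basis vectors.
-7b₁ - 6b₂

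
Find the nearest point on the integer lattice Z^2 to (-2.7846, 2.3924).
(-3, 2)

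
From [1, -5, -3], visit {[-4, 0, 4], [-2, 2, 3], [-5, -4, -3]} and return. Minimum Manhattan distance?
40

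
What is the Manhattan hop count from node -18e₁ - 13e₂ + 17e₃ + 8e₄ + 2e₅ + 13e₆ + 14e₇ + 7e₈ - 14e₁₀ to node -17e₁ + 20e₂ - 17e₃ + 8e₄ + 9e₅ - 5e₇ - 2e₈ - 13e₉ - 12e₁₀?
131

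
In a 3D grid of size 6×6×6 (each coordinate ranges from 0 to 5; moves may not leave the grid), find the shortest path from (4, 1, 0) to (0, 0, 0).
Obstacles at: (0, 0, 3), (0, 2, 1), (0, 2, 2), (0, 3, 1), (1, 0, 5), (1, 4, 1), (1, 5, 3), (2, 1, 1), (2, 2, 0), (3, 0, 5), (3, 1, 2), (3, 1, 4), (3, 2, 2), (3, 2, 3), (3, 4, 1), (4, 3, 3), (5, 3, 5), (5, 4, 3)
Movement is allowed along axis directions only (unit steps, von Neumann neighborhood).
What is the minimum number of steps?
5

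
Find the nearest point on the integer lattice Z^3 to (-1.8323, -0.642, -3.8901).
(-2, -1, -4)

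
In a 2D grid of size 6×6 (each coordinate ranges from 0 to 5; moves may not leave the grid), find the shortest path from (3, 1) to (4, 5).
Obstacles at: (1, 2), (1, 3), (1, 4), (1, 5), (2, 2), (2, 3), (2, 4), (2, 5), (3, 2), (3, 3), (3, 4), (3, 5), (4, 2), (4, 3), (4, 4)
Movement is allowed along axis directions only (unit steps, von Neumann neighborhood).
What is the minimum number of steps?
7
(one shortest path: (3, 1) → (4, 1) → (5, 1) → (5, 2) → (5, 3) → (5, 4) → (5, 5) → (4, 5))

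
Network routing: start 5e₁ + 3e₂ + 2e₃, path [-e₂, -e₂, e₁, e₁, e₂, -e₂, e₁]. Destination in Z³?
(8, 1, 2)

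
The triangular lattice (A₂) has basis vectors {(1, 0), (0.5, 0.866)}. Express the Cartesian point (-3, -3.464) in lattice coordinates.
-b₁ - 4b₂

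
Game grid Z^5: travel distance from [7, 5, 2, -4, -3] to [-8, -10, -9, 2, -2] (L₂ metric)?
24.6577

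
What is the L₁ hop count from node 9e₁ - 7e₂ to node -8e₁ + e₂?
25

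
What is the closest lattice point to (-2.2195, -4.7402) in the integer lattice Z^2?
(-2, -5)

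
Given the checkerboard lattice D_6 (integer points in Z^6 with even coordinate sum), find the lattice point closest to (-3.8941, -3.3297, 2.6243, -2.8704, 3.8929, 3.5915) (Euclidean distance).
(-4, -3, 3, -3, 4, 3)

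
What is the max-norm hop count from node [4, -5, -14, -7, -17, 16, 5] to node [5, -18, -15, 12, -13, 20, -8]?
19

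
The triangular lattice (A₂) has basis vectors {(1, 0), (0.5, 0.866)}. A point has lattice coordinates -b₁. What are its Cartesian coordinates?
(-1, 0)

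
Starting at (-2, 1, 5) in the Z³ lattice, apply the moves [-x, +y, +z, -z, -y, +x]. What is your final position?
(-2, 1, 5)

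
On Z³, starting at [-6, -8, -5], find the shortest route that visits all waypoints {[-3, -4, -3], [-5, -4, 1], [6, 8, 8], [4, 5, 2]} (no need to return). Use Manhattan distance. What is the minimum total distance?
45
(one optimal route: (-6, -8, -5) → (-3, -4, -3) → (-5, -4, 1) → (4, 5, 2) → (6, 8, 8))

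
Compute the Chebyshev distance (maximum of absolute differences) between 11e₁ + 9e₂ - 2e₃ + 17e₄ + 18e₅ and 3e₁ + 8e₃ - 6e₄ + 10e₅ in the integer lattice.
23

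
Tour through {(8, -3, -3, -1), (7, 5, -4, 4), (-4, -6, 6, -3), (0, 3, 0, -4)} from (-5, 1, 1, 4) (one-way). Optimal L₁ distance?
75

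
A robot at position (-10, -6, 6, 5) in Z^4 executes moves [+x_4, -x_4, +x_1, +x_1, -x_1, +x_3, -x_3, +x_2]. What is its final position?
(-9, -5, 6, 5)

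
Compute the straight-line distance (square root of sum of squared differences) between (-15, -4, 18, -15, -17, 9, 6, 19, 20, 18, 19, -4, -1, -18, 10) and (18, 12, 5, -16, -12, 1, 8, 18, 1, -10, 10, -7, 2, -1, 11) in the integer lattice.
56.0625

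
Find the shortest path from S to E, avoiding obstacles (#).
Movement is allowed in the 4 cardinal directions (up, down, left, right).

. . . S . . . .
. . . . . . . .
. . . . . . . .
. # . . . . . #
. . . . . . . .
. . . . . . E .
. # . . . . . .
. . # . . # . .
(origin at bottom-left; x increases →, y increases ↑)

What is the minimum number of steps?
8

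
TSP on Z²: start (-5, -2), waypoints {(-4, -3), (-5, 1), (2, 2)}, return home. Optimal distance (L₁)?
24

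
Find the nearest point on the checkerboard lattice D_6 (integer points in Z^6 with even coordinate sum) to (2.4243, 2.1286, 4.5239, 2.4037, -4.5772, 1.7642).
(2, 2, 5, 2, -5, 2)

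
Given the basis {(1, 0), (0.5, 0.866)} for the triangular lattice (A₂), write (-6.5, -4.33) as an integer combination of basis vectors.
-4b₁ - 5b₂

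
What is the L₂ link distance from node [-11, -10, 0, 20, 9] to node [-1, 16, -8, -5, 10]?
38.2884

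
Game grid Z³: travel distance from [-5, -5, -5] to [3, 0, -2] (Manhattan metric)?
16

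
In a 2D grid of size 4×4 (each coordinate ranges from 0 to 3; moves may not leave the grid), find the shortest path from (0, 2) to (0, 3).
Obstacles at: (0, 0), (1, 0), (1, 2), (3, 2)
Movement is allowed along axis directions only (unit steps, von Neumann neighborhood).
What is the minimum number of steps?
1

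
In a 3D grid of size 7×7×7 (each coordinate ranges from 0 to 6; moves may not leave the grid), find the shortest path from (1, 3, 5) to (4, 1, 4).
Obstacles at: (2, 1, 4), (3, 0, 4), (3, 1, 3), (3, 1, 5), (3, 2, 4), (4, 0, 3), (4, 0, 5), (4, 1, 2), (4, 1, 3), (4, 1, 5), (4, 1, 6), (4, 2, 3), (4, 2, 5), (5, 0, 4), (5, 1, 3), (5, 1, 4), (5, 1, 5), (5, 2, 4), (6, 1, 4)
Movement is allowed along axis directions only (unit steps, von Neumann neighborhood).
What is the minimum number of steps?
6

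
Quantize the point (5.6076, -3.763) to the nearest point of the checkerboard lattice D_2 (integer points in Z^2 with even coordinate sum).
(6, -4)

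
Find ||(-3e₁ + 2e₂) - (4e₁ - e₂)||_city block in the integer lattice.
10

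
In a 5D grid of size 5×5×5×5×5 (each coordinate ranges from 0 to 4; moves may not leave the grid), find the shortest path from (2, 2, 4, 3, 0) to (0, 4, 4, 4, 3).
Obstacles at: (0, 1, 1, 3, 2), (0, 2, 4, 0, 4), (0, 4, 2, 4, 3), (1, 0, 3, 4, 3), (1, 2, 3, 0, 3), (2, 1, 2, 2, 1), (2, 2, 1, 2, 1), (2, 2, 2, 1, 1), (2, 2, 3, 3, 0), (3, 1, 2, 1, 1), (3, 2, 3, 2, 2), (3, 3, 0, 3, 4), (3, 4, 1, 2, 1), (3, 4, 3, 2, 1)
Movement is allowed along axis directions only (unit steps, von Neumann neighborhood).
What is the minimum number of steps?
8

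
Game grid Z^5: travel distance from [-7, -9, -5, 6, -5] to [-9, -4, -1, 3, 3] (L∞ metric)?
8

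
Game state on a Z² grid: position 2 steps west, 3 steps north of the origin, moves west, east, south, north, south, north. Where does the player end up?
(-2, 3)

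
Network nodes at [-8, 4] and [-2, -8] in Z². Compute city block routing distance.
18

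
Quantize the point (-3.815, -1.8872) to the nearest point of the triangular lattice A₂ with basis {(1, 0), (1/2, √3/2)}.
(-4, -1.732)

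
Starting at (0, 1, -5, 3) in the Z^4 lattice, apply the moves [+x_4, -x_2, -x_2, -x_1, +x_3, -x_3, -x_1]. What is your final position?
(-2, -1, -5, 4)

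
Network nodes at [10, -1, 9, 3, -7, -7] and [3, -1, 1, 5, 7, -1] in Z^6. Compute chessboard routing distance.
14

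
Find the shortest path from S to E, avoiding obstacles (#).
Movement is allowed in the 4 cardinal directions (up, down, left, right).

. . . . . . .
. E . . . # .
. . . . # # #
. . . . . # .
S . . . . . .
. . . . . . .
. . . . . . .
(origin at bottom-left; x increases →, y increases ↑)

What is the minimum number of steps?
4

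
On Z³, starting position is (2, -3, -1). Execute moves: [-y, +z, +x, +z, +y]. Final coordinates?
(3, -3, 1)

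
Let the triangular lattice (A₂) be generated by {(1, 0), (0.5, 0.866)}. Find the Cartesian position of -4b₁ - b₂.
(-4.5, -0.866)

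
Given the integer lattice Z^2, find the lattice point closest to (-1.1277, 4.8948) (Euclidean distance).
(-1, 5)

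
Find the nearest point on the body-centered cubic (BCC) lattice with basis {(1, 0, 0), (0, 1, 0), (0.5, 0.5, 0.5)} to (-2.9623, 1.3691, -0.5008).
(-2.5, 1.5, -0.5)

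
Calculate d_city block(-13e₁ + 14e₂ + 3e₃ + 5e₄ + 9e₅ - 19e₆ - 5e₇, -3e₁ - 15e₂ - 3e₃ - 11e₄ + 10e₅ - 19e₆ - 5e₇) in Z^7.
62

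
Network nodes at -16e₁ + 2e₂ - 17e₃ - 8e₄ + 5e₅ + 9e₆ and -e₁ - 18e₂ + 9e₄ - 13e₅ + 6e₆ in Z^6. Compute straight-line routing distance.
39.1918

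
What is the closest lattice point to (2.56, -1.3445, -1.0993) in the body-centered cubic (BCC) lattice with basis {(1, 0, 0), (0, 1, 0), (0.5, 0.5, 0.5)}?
(2.5, -1.5, -1.5)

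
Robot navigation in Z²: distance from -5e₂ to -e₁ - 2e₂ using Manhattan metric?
4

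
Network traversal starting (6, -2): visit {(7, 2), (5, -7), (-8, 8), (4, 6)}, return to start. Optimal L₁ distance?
60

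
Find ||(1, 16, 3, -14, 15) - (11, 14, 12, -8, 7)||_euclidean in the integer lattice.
16.8819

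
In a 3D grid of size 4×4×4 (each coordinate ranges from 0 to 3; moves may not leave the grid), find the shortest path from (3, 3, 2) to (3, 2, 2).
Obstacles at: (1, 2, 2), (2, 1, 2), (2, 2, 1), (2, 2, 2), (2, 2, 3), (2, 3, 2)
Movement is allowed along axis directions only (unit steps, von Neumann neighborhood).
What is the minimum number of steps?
1
(one shortest path: (3, 3, 2) → (3, 2, 2))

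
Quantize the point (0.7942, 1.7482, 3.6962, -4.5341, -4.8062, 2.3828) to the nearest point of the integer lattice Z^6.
(1, 2, 4, -5, -5, 2)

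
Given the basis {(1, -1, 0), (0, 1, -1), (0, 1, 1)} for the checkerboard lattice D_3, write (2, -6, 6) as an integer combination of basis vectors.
2b₁ - 5b₂ + b₃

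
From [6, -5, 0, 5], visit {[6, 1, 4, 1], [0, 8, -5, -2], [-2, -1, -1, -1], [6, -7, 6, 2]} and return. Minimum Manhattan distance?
82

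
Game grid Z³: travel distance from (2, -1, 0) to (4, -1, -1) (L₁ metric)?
3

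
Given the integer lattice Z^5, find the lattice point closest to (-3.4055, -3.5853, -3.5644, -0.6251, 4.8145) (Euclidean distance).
(-3, -4, -4, -1, 5)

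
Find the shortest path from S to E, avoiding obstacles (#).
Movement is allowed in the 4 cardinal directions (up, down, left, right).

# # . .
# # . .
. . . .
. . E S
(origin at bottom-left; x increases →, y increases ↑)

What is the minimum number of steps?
1
(one shortest path: (3, 0) → (2, 0))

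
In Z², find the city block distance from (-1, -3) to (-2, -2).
2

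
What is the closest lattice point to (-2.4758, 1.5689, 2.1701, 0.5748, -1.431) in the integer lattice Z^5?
(-2, 2, 2, 1, -1)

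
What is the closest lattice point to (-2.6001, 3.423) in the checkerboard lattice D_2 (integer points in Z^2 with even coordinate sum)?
(-3, 3)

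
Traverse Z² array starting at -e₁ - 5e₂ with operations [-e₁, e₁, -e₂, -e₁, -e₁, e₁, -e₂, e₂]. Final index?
(-2, -6)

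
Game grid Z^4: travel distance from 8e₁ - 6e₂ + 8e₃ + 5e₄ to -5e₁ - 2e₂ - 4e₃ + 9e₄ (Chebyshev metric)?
13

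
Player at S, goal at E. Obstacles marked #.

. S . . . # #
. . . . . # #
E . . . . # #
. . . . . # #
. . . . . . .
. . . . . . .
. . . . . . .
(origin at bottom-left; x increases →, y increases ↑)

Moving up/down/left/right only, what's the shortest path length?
3
(one shortest path: (1, 6) → (0, 6) → (0, 5) → (0, 4))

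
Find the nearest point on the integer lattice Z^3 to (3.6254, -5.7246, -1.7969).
(4, -6, -2)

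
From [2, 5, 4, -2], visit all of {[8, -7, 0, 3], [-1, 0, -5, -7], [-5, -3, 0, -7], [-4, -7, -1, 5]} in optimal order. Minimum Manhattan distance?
67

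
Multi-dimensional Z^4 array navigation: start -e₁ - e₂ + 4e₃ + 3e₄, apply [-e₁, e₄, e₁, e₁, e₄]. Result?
(0, -1, 4, 5)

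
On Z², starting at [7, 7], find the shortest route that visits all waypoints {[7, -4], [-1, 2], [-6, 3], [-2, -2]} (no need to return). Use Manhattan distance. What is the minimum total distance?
33
(one optimal route: (7, 7) → (7, -4) → (-2, -2) → (-1, 2) → (-6, 3))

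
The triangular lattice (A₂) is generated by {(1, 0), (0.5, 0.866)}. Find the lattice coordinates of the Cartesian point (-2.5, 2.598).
-4b₁ + 3b₂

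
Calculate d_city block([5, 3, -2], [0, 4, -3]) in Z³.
7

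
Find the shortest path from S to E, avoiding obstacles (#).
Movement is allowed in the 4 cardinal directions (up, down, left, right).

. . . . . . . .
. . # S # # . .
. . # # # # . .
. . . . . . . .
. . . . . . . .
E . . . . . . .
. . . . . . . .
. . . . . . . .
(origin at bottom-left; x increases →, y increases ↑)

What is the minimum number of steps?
9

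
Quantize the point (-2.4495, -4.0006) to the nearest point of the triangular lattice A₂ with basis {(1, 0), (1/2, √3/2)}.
(-2.5, -4.33)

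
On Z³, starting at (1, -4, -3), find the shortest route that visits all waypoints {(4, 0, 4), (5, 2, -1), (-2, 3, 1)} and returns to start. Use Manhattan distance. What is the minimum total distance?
46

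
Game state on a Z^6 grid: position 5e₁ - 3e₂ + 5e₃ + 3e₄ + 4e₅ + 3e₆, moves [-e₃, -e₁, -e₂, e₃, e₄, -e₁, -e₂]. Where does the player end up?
(3, -5, 5, 4, 4, 3)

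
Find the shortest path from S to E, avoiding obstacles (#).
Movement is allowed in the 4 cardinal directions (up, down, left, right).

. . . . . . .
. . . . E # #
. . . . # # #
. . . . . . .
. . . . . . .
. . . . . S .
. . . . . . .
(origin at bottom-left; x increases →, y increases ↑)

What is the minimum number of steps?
7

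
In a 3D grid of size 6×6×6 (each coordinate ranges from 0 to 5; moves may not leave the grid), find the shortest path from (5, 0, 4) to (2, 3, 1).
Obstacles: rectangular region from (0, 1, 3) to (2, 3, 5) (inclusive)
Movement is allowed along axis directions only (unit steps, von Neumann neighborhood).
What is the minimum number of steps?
9
(one shortest path: (5, 0, 4) → (4, 0, 4) → (3, 0, 4) → (2, 0, 4) → (2, 0, 3) → (2, 0, 2) → (2, 1, 2) → (2, 2, 2) → (2, 3, 2) → (2, 3, 1))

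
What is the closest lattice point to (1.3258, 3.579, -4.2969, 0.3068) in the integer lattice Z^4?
(1, 4, -4, 0)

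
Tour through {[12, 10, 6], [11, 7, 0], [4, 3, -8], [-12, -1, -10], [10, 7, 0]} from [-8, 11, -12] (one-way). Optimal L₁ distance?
69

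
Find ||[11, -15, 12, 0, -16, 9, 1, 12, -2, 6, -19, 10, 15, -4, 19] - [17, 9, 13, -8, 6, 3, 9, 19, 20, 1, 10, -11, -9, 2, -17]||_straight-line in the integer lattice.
70.7743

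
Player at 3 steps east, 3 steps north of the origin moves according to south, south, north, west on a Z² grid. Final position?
(2, 2)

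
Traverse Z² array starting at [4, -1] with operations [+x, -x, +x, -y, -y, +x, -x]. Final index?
(5, -3)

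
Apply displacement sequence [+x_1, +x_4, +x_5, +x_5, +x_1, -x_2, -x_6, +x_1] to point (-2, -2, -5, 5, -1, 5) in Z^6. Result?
(1, -3, -5, 6, 1, 4)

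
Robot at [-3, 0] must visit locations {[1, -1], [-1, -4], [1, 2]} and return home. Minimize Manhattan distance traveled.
20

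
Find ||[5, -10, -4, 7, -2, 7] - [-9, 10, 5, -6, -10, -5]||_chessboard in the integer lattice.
20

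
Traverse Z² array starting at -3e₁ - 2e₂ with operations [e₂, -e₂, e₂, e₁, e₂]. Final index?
(-2, 0)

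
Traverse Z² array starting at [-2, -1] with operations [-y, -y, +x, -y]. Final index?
(-1, -4)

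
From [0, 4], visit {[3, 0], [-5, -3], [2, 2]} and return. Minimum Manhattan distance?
30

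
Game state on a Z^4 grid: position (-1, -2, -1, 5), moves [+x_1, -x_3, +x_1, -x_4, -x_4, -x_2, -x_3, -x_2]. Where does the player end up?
(1, -4, -3, 3)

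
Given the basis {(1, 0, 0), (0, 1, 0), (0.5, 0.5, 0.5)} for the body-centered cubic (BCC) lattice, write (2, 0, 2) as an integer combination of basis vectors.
-2b₂ + 4b₃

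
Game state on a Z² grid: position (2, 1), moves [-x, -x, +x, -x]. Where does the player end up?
(0, 1)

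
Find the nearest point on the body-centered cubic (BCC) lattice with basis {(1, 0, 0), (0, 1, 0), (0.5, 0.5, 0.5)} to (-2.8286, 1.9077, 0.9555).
(-3, 2, 1)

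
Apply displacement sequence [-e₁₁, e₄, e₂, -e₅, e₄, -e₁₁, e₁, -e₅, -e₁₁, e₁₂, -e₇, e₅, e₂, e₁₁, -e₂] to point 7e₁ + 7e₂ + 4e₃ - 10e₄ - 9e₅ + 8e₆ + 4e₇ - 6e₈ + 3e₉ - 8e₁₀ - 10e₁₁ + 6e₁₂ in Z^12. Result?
(8, 8, 4, -8, -10, 8, 3, -6, 3, -8, -12, 7)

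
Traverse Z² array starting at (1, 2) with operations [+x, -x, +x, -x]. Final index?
(1, 2)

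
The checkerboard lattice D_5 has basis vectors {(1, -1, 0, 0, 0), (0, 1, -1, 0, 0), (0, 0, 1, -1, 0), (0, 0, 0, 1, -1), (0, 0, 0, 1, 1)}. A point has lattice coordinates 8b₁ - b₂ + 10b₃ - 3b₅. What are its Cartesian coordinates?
(8, -9, 11, -13, -3)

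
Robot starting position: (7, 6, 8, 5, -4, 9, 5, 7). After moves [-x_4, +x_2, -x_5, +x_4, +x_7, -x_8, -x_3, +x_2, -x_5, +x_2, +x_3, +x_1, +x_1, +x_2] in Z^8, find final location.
(9, 10, 8, 5, -6, 9, 6, 6)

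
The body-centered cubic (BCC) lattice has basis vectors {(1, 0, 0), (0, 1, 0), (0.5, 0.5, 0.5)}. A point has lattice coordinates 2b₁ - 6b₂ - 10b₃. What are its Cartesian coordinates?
(-3, -11, -5)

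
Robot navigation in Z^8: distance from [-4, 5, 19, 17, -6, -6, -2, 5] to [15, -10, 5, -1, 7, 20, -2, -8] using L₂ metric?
46.0435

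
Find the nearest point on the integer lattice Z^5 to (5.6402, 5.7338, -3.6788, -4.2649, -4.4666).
(6, 6, -4, -4, -4)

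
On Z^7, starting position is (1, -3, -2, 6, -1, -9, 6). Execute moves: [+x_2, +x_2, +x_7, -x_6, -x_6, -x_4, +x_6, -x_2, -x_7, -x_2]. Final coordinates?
(1, -3, -2, 5, -1, -10, 6)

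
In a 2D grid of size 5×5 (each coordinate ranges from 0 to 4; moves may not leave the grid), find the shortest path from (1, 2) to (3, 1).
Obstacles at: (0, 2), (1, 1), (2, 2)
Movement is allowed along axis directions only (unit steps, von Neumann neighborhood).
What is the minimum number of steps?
5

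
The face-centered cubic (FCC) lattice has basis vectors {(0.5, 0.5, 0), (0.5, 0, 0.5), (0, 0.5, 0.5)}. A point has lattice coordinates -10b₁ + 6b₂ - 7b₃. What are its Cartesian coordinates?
(-2, -8.5, -0.5)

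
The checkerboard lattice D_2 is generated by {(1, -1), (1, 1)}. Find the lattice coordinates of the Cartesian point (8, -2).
5b₁ + 3b₂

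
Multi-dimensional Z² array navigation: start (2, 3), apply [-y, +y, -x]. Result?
(1, 3)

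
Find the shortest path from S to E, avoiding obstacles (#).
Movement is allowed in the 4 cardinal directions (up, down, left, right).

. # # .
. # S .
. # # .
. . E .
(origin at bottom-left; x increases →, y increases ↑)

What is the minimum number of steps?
4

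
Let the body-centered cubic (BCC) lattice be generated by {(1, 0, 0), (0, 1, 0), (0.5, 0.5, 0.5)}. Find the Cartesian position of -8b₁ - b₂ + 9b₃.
(-3.5, 3.5, 4.5)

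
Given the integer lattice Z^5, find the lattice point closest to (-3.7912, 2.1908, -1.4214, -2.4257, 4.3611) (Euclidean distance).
(-4, 2, -1, -2, 4)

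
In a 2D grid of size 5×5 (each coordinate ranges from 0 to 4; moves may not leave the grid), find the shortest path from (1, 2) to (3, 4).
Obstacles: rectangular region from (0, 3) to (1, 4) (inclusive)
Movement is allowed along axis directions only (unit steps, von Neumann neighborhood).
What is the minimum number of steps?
4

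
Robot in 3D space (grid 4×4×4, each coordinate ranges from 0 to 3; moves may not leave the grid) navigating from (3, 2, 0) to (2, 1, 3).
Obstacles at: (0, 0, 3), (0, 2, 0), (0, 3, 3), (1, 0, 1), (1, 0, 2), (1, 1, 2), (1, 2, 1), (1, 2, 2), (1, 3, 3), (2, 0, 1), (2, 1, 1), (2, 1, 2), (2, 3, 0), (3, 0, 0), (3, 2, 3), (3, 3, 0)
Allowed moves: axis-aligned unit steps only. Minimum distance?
5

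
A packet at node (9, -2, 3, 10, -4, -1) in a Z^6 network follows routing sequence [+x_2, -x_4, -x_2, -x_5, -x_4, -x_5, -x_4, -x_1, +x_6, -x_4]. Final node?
(8, -2, 3, 6, -6, 0)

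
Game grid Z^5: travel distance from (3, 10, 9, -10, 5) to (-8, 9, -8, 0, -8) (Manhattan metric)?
52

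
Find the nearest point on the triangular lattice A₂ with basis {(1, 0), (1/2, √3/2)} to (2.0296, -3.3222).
(2, -3.464)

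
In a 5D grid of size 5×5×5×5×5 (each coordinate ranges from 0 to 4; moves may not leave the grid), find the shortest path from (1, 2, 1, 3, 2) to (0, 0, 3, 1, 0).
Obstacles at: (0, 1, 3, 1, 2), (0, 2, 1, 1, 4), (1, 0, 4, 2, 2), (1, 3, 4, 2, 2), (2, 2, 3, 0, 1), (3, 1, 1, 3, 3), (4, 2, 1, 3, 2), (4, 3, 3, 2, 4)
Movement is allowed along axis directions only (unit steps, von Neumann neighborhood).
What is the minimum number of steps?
9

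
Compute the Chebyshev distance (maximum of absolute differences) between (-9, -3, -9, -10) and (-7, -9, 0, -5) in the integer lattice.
9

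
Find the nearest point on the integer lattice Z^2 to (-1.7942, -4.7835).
(-2, -5)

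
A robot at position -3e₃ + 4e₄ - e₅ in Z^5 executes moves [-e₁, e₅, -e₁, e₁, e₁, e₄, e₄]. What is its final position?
(0, 0, -3, 6, 0)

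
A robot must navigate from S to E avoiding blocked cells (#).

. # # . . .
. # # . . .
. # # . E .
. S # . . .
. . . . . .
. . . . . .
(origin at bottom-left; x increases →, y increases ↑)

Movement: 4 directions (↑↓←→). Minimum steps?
6
(one shortest path: (1, 2) → (1, 1) → (2, 1) → (3, 1) → (4, 1) → (4, 2) → (4, 3))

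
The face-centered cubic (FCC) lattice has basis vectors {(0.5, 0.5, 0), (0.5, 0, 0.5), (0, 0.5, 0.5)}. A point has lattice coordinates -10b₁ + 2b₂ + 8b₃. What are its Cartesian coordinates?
(-4, -1, 5)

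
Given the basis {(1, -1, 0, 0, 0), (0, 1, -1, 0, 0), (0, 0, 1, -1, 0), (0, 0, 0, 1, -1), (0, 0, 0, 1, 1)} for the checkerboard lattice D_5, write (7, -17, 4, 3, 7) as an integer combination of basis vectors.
7b₁ - 10b₂ - 6b₃ - 5b₄ + 2b₅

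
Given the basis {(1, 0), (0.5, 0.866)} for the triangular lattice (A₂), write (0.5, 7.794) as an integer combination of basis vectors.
-4b₁ + 9b₂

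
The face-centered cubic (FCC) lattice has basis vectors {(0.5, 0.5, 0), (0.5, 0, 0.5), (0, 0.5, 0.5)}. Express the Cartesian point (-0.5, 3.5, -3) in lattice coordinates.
6b₁ - 7b₂ + b₃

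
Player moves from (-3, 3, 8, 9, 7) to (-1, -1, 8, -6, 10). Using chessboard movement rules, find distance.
15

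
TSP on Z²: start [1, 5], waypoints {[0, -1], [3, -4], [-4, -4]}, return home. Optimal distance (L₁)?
32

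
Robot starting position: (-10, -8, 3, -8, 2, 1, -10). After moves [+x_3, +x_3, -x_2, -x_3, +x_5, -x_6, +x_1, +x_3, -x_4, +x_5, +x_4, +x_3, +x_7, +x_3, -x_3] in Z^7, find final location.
(-9, -9, 6, -8, 4, 0, -9)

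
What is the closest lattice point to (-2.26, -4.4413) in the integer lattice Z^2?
(-2, -4)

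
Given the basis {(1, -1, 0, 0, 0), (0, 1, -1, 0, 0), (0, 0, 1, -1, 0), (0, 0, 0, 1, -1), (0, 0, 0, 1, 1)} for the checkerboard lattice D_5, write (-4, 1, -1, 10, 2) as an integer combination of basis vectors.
-4b₁ - 3b₂ - 4b₃ + 2b₄ + 4b₅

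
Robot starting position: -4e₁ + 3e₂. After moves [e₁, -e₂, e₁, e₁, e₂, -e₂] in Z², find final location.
(-1, 2)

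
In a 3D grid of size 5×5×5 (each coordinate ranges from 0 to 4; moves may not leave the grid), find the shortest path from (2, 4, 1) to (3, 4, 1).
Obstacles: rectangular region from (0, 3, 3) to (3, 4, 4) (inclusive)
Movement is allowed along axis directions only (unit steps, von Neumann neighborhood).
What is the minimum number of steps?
1
(one shortest path: (2, 4, 1) → (3, 4, 1))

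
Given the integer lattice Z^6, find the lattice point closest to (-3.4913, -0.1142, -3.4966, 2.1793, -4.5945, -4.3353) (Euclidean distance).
(-3, 0, -3, 2, -5, -4)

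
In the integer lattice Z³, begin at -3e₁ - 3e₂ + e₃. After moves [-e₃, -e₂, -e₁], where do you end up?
(-4, -4, 0)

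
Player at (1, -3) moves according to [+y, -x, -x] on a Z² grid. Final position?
(-1, -2)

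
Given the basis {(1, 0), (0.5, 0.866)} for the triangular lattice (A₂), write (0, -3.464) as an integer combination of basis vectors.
2b₁ - 4b₂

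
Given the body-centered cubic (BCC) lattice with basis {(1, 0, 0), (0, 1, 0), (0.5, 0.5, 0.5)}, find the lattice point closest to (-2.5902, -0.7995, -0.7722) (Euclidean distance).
(-2.5, -0.5, -0.5)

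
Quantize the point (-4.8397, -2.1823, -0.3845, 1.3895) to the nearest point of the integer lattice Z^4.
(-5, -2, 0, 1)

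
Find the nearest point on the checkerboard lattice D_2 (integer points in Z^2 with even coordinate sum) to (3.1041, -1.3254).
(3, -1)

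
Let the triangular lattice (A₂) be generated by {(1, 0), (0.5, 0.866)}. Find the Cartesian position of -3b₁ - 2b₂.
(-4, -1.732)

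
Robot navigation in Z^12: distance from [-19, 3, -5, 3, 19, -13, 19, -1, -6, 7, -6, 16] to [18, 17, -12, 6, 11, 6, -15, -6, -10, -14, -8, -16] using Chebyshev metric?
37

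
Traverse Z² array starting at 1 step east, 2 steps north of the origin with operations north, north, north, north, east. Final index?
(2, 6)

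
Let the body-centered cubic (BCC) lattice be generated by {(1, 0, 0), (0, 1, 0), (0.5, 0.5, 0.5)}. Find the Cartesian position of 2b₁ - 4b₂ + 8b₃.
(6, 0, 4)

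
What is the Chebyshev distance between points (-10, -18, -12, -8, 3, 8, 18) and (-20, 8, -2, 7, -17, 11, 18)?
26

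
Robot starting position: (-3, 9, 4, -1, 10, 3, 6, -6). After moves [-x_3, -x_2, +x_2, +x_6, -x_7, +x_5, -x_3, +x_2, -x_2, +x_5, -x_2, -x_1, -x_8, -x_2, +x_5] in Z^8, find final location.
(-4, 7, 2, -1, 13, 4, 5, -7)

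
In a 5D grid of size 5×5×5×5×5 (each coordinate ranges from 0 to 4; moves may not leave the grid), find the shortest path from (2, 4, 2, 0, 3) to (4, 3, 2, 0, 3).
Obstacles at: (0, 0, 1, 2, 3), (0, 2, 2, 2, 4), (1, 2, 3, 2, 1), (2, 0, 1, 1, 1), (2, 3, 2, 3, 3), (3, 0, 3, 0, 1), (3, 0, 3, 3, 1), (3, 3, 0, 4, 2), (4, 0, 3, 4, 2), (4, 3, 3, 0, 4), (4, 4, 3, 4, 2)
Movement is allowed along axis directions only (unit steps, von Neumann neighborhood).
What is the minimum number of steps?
3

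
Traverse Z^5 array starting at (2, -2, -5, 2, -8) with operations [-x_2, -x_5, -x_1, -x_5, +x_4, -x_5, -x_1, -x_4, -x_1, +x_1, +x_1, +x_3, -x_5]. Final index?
(1, -3, -4, 2, -12)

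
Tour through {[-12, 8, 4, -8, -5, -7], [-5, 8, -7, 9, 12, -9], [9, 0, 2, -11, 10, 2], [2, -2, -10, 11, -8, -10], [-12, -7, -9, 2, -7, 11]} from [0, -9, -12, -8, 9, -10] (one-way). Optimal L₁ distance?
254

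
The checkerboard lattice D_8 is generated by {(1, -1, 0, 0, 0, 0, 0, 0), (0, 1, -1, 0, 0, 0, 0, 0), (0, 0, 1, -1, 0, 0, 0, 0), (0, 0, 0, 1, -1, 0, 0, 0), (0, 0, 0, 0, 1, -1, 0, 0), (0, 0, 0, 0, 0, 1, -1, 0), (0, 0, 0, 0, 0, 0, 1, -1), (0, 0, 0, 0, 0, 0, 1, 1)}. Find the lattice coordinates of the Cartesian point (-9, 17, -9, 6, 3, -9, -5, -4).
-9b₁ + 8b₂ - b₃ + 5b₄ + 8b₅ - b₆ - b₇ - 5b₈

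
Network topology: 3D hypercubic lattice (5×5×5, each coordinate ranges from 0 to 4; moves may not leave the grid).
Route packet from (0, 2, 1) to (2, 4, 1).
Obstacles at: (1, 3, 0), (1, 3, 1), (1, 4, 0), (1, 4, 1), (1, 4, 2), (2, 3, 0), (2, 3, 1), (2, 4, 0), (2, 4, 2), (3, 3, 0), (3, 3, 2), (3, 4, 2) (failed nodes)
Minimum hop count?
6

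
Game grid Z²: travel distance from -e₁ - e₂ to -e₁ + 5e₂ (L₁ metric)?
6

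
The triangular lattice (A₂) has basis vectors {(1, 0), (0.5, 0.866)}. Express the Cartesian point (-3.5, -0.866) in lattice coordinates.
-3b₁ - b₂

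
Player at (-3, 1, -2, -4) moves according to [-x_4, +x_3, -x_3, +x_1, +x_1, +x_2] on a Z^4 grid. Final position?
(-1, 2, -2, -5)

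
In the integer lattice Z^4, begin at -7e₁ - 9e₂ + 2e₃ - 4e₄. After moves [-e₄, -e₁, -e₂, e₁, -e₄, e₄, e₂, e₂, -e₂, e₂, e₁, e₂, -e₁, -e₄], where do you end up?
(-7, -7, 2, -6)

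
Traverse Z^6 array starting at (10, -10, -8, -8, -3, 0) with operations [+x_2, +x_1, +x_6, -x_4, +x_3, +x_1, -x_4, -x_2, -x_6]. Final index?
(12, -10, -7, -10, -3, 0)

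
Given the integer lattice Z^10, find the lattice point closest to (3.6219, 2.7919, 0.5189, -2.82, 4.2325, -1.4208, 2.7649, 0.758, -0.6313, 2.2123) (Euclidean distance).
(4, 3, 1, -3, 4, -1, 3, 1, -1, 2)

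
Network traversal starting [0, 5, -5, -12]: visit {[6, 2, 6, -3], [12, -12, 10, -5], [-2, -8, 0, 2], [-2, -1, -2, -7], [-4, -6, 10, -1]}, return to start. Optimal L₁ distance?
132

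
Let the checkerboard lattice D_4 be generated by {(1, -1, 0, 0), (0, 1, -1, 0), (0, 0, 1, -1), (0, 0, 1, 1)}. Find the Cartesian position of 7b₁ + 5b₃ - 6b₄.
(7, -7, -1, -11)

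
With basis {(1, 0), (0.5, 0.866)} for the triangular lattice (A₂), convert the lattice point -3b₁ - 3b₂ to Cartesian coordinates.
(-4.5, -2.598)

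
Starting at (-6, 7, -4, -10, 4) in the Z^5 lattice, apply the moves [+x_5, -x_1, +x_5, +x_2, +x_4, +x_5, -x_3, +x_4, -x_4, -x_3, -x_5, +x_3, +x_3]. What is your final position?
(-7, 8, -4, -9, 6)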